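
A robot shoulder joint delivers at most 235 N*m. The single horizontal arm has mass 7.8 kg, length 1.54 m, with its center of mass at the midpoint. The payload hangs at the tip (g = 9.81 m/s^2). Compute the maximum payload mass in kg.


tau_arm = m_arm*g*(L/2) = 7.8*9.81*1.54/2 = 58.9189 N*m
tau_payload = tau_max - tau_arm = 235 - 58.9189 = 176.0811
m_payload = tau_payload / (g*L) = 176.0811 / (9.81*1.54) = 11.6553

11.6553 kg


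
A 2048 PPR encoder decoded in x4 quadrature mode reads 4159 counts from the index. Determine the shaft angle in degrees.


angle = counts * 360 / (PPR*4) = 4159 * 360 / 8192 = 182.7686

182.7686 degrees


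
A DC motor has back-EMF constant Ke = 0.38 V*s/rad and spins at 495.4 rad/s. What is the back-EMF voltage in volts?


V_emf = Ke * omega = 0.38*495.4 = 188.2520

188.2520 V


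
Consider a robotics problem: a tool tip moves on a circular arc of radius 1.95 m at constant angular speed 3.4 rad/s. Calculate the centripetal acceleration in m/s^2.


a_c = omega^2 * r = 3.4^2 * 1.95 = 22.5420

22.5420 m/s^2


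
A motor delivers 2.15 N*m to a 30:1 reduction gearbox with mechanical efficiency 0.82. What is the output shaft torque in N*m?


tau_out = tau_in * N * eta = 2.15 * 30 * 0.82 = 52.8900

52.8900 N*m


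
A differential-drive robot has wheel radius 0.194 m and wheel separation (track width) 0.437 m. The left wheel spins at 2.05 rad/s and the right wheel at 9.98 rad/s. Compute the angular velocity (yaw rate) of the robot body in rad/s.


omega = r*(wR - wL)/L = 0.194*(9.98 - (2.05))/0.437 = 3.5204

3.5204 rad/s


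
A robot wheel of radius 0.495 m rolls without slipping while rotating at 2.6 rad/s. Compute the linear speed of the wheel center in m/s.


v = omega * r = 2.6 * 0.495 = 1.2870

1.2870 m/s


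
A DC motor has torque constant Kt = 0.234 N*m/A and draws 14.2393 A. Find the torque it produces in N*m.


tau = Kt * I = 0.234*14.2393 = 3.3320

3.3320 N*m


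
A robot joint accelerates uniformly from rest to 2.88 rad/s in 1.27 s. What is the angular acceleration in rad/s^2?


alpha = delta_omega / t = 2.88 / 1.27 = 2.2677

2.2677 rad/s^2


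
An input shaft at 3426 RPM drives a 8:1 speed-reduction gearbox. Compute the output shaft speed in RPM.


omega_out = omega_in / N = 3426 / 8 = 428.2500

428.2500 RPM


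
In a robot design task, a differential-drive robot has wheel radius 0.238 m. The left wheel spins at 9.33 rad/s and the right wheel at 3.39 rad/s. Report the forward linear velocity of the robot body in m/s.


v = r*(wR + wL)/2 = 0.238*(3.39 + 9.33)/2 = 1.5137

1.5137 m/s


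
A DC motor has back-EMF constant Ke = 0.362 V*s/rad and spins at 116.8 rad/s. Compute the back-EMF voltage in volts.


V_emf = Ke * omega = 0.362*116.8 = 42.2816

42.2816 V


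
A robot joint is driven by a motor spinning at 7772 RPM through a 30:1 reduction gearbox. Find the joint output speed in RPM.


omega_joint = omega_motor / N = 7772 / 30 = 259.0667

259.0667 RPM


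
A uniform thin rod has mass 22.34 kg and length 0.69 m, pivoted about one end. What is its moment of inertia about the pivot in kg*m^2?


I = (1/3)*m*L^2 = (1/3)*22.34*0.69^2 = 3.5454

3.5454 kg*m^2


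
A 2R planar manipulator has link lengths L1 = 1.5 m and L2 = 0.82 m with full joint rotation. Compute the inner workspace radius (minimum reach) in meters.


r_min = |L1 - L2| = |1.5 - 0.82| = 0.6800

0.6800 m


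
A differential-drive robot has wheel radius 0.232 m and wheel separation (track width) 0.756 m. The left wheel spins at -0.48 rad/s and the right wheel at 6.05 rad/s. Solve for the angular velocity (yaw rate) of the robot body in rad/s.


omega = r*(wR - wL)/L = 0.232*(6.05 - (-0.48))/0.756 = 2.0039

2.0039 rad/s


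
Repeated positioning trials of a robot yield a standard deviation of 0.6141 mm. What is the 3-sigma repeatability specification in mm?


repeatability = 3*sigma = 3*0.6141 = 1.8423

1.8423 mm


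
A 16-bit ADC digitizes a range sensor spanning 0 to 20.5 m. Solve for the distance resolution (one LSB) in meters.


res = range / 2^n = 20.5/2^16 = 20.5/65536 = 3.1281e-04

3.1281e-04 m


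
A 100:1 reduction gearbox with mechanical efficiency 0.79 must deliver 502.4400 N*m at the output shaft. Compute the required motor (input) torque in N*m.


tau_in = tau_out / (N * eta) = 502.4400 / (100 * 0.79) = 6.3600

6.3600 N*m


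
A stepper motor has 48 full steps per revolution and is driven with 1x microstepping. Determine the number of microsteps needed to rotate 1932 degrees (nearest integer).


step_size = 360/(48*1) = 360/48 = 7.500000 deg
n = 1932/(360/48) = 1932*48/360 = 257.6000 -> 258

258 steps


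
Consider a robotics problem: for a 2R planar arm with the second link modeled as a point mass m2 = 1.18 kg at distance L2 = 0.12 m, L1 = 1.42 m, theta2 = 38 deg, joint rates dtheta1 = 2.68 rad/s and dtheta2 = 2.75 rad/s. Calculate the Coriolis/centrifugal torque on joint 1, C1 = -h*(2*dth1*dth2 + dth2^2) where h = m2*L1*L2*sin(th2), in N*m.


h = m2*L1*L2*sin(th2) = 1.18*1.42*0.12*sin(38 deg) = 0.123792
C1 = -h*(2*2.68*2.75 + 2.75^2) = -0.123792*22.3025 = -2.7609

-2.7609 N*m


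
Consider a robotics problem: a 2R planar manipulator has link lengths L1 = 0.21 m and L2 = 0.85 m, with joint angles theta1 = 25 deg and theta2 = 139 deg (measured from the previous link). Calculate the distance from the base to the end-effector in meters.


x = L1*cos(th1) + L2*cos(th1+th2) = -0.626748
y = L1*sin(th1) + L2*sin(th1+th2) = 0.323042
d = sqrt(x^2 + y^2) = sqrt(0.392813 + 0.104356) = 0.7051

0.7051 m


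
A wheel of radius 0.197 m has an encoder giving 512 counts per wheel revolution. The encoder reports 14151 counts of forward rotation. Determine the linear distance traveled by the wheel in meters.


revs = 14151/512 = 27.638672
d = revs * 2*pi*r = 27.638672 * 2*pi*0.197 = 34.2108

34.2108 m


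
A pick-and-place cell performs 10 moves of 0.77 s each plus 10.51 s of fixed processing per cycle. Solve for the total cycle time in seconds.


T = 10*0.77 + 10.51 = 18.2100

18.2100 s


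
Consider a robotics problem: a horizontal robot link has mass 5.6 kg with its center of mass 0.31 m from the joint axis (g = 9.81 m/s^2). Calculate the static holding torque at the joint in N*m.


tau = m*g*L = 5.6 * 9.81 * 0.31 = 17.0302

17.0302 N*m


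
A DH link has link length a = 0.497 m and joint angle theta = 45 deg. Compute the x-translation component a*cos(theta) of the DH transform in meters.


a*cos(theta) = 0.497*cos(45 deg) = 0.3514

0.3514 m


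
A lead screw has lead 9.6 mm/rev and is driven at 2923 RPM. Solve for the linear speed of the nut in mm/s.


v = lead * (RPM/60) = 9.6*2923/60 = 467.6800

467.6800 mm/s


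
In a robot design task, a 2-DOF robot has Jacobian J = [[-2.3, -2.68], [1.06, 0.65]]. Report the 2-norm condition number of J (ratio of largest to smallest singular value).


JJ^T eigenvalues: trace(JJ^T) = 14.0185, det(JJ^T) = det(J)^2 = 1.81117764
s_max^2 = (14.0185 + sqrt(189.27363169))/2 = 13.88808769
s_min^2 = (14.0185 - sqrt(189.27363169))/2 = 0.13041231
kappa = s_max/s_min = sqrt(13.88808769/0.13041231) = 10.3196

10.3196


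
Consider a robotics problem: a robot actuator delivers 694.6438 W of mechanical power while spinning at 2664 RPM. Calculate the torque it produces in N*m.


omega = 2664 * 2*pi/60 = 278.973428 rad/s
tau = P / omega = 694.6438 / 278.973428 = 2.4900

2.4900 N*m


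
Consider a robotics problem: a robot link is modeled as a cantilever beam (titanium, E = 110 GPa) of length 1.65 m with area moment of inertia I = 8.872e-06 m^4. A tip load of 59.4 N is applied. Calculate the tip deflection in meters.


delta = F*L^3/(3*E*I) = 59.4*1.65^3/(3*1.100e+11*8.872e-06)
      = 266.832225/2927760 = 9.1139e-05

9.1139e-05 m


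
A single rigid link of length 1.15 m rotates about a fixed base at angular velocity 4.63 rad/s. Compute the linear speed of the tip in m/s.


v = L*omega = 1.15 * 4.63 = 5.3245

5.3245 m/s


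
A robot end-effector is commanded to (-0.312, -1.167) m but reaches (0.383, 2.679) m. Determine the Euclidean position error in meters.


dx = 0.383 - (-0.312) = 0.6950, dy = 2.679 - (-1.167) = 3.8460
err = sqrt(0.483025 + 14.791716) = 3.9083

3.9083 m


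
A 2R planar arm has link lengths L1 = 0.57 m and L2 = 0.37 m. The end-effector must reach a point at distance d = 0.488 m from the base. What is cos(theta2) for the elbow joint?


cos(th2) = (d^2 - L1^2 - L2^2)/(2*L1*L2) = (0.488^2 - 0.57^2 - 0.37^2)/(2*0.57*0.37) = -0.5302

-0.5302


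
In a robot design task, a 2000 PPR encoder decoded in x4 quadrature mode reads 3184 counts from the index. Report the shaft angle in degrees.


angle = counts * 360 / (PPR*4) = 3184 * 360 / 8000 = 143.2800

143.2800 degrees


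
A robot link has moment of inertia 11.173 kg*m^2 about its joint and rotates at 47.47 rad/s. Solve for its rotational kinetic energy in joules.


KE = (1/2)*I*omega^2 = 0.5*11.173*47.47^2 = 12588.6241

12588.6241 J


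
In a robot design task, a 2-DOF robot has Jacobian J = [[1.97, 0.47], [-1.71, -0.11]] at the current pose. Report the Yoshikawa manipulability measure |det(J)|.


det(J) = 1.97*-0.11 - (0.47)*(-1.71) = 0.5870
|det(J)| = 0.5870

0.5870


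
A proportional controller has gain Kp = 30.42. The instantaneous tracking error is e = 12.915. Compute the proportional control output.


u_P = Kp * e = 30.42 * 12.915 = 392.8743

392.8743


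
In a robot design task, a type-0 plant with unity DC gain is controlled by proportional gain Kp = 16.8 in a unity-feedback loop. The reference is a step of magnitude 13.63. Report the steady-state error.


e_ss = R/(1 + Kp) = 13.63/(1 + 16.8) = 13.63/17.8000 = 0.7657

0.7657


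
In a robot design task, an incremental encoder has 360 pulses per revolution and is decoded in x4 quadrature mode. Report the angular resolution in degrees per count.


resolution = 360 / (PPR * 4) = 360 / 1440 = 0.2500

0.2500 degrees


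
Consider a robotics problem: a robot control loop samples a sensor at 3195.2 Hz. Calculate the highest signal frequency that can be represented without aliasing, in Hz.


f_max = f_s/2 = 3195.2/2 = 1597.6000

1597.6000 Hz


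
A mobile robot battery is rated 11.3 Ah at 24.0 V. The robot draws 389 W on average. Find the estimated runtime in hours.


E = 11.3*24.0 = 271.2000 Wh
t = E/P = 271.2000/389 = 0.6972

0.6972 hours


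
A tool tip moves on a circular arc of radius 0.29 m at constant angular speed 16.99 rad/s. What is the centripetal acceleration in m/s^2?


a_c = omega^2 * r = 16.99^2 * 0.29 = 83.7114

83.7114 m/s^2


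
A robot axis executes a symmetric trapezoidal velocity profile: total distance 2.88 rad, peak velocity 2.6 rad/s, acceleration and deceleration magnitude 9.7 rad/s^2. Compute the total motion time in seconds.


t_acc = v/a = 2.6/9.7 = 0.268041 s
d_acc = v^2/(2a) = 0.348454 rad (each ramp)
d_cruise = 2.88 - 2*0.348454 = 2.183092 rad
t_cruise = 2.183092/2.6 = 0.839651 s
t_total = 2*0.268041 + 0.839651 = 1.3757

1.3757 s


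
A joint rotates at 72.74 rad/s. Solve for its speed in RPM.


RPM = 72.74 * 60/(2*pi) = 694.6158

694.6158 RPM


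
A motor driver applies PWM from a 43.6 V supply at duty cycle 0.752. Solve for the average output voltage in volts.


V_avg = V_supply * D = 43.6*0.752 = 32.7872

32.7872 V


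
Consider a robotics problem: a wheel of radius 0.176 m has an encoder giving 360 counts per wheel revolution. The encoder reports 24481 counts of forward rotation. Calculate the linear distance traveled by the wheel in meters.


revs = 24481/360 = 68.002778
d = revs * 2*pi*r = 68.002778 * 2*pi*0.176 = 75.2002

75.2002 m


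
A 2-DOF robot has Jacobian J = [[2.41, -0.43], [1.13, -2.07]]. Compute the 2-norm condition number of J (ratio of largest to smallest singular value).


JJ^T eigenvalues: trace(JJ^T) = 11.5548, det(JJ^T) = det(J)^2 = 20.27520784
s_max^2 = (11.5548 + sqrt(52.41257168))/2 = 9.39722637
s_min^2 = (11.5548 - sqrt(52.41257168))/2 = 2.15757363
kappa = s_max/s_min = sqrt(9.39722637/2.15757363) = 2.0870

2.0870


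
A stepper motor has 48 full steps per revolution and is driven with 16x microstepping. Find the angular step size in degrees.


step = 360/(48*16) = 360/768 = 0.4688

0.4688 degrees


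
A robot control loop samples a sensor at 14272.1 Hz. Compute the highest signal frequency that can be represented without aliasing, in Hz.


f_max = f_s/2 = 14272.1/2 = 7136.0500

7136.0500 Hz


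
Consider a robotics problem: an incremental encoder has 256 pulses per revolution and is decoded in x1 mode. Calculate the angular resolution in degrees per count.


resolution = 360 / (PPR * 1) = 360 / 256 = 1.4062

1.4062 degrees


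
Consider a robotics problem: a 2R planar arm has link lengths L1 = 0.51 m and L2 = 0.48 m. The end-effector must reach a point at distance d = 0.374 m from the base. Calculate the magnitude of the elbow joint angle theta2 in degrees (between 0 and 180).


cos(th2) = (d^2 - L1^2 - L2^2)/(2*L1*L2) = (0.374^2 - 0.51^2 - 0.48^2)/(2*0.51*0.48) = -0.71614379
th2 = acos(-0.71614379) = 135.7370 deg

135.7370 degrees


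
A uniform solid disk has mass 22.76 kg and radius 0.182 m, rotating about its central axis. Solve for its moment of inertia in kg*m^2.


I = (1/2)*m*R^2 = 0.5*22.76*0.182^2 = 0.3770

0.3770 kg*m^2


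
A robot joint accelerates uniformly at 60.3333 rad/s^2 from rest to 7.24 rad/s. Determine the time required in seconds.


t = delta_omega / alpha = 7.24 / 60.3333 = 0.1200

0.1200 s


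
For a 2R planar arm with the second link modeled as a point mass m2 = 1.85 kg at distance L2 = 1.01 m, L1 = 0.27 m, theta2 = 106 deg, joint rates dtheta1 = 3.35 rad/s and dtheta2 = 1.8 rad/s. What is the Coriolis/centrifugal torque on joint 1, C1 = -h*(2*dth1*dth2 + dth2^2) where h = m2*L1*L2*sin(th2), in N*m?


h = m2*L1*L2*sin(th2) = 1.85*0.27*1.01*sin(106 deg) = 0.484952
C1 = -h*(2*3.35*1.8 + 1.8^2) = -0.484952*15.3000 = -7.4198

-7.4198 N*m


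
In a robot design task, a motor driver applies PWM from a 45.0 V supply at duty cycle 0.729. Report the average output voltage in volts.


V_avg = V_supply * D = 45.0*0.729 = 32.8050

32.8050 V


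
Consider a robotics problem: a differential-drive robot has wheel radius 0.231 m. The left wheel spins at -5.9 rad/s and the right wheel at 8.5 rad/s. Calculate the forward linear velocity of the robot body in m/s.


v = r*(wR + wL)/2 = 0.231*(8.5 + -5.9)/2 = 0.3003

0.3003 m/s


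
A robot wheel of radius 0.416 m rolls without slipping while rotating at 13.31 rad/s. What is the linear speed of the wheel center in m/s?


v = omega * r = 13.31 * 0.416 = 5.5370

5.5370 m/s


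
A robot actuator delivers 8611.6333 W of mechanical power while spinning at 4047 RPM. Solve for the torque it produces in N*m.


omega = 4047 * 2*pi/60 = 423.800849 rad/s
tau = P / omega = 8611.6333 / 423.800849 = 20.3200

20.3200 N*m


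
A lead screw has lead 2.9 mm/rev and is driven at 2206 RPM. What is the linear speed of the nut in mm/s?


v = lead * (RPM/60) = 2.9*2206/60 = 106.6233

106.6233 mm/s


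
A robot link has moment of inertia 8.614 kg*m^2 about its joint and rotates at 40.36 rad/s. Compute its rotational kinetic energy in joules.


KE = (1/2)*I*omega^2 = 0.5*8.614*40.36^2 = 7015.7998

7015.7998 J


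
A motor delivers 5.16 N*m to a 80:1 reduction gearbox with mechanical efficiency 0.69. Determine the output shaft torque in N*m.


tau_out = tau_in * N * eta = 5.16 * 80 * 0.69 = 284.8320

284.8320 N*m


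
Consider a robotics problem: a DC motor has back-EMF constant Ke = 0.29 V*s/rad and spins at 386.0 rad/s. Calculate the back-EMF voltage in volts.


V_emf = Ke * omega = 0.29*386.0 = 111.9400

111.9400 V


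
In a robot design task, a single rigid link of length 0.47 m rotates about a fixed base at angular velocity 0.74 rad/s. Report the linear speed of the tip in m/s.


v = L*omega = 0.47 * 0.74 = 0.3478

0.3478 m/s


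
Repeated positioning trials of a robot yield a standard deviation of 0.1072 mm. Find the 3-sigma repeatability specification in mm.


repeatability = 3*sigma = 3*0.1072 = 0.3216

0.3216 mm


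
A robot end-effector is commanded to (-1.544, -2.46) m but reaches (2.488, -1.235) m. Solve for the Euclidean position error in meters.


dx = 2.488 - (-1.544) = 4.0320, dy = -1.235 - (-2.46) = 1.2250
err = sqrt(16.257024 + 1.500625) = 4.2140

4.2140 m


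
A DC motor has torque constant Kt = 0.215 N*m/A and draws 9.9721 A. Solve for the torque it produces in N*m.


tau = Kt * I = 0.215*9.9721 = 2.1440

2.1440 N*m


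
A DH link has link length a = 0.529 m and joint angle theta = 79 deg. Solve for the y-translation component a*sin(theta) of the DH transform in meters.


a*sin(theta) = 0.529*sin(79 deg) = 0.5193

0.5193 m


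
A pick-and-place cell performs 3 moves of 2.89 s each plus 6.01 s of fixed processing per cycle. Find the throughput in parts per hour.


T_cycle = 3*2.89 + 6.01 = 14.6800 s
rate = 3600/T = 245.2316

245.2316 parts/hour


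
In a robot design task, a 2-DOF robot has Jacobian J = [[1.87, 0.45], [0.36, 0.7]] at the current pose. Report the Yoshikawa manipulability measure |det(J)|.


det(J) = 1.87*0.7 - (0.45)*(0.36) = 1.1470
|det(J)| = 1.1470

1.1470


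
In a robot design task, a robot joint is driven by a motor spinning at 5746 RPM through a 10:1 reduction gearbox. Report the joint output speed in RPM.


omega_joint = omega_motor / N = 5746 / 10 = 574.6000

574.6000 RPM


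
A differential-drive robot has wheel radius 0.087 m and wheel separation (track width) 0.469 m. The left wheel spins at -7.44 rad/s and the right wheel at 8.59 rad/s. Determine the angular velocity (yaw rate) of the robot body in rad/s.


omega = r*(wR - wL)/L = 0.087*(8.59 - (-7.44))/0.469 = 2.9736

2.9736 rad/s


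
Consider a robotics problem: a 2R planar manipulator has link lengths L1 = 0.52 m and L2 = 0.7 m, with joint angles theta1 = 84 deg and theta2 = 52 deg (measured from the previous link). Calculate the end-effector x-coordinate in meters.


x = L1*cos(th1) + L2*cos(th1+th2) = 0.52*cos(84 deg) + 0.7*cos(136 deg) = -0.4492

-0.4492 m


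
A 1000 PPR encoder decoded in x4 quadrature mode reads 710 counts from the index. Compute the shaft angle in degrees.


angle = counts * 360 / (PPR*4) = 710 * 360 / 4000 = 63.9000

63.9000 degrees


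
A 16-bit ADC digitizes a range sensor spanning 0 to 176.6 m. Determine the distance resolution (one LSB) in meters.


res = range / 2^n = 176.6/2^16 = 176.6/65536 = 0.0027

0.0027 m


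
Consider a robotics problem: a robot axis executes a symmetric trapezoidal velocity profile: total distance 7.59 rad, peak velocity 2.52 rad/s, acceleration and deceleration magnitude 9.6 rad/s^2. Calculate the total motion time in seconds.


t_acc = v/a = 2.52/9.6 = 0.262500 s
d_acc = v^2/(2a) = 0.330750 rad (each ramp)
d_cruise = 7.59 - 2*0.330750 = 6.928500 rad
t_cruise = 6.928500/2.52 = 2.749405 s
t_total = 2*0.262500 + 2.749405 = 3.2744

3.2744 s


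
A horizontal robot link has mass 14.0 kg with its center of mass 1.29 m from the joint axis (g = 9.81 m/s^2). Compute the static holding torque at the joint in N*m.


tau = m*g*L = 14.0 * 9.81 * 1.29 = 177.1686

177.1686 N*m


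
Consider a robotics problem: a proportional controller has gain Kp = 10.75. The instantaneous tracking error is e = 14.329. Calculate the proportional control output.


u_P = Kp * e = 10.75 * 14.329 = 154.0368

154.0368


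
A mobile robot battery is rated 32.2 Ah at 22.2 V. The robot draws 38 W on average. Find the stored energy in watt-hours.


E = capacity * V = 32.2*22.2 = 714.8400

714.8400 Wh


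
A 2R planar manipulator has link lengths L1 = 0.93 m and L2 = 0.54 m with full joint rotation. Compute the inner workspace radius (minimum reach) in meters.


r_min = |L1 - L2| = |0.93 - 0.54| = 0.3900

0.3900 m


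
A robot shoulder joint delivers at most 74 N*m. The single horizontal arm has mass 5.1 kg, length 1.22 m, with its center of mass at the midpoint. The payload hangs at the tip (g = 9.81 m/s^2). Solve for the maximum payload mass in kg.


tau_arm = m_arm*g*(L/2) = 5.1*9.81*1.22/2 = 30.5189 N*m
tau_payload = tau_max - tau_arm = 74 - 30.5189 = 43.4811
m_payload = tau_payload / (g*L) = 43.4811 / (9.81*1.22) = 3.6331

3.6331 kg


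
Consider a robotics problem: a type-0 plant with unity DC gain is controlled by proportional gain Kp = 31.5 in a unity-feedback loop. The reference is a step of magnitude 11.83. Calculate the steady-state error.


e_ss = R/(1 + Kp) = 11.83/(1 + 31.5) = 11.83/32.5000 = 0.3640

0.3640


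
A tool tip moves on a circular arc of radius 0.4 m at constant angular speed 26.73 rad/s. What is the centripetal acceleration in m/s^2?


a_c = omega^2 * r = 26.73^2 * 0.4 = 285.7972

285.7972 m/s^2


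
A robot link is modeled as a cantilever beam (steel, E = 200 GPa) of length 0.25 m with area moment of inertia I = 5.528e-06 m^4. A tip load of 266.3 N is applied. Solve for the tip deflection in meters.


delta = F*L^3/(3*E*I) = 266.3*0.25^3/(3*2.000e+11*5.528e-06)
      = 4.1609375/3316800 = 1.2545e-06

1.2545e-06 m


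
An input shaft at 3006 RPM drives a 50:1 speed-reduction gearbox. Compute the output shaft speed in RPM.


omega_out = omega_in / N = 3006 / 50 = 60.1200

60.1200 RPM


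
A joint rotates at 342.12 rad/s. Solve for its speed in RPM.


RPM = 342.12 * 60/(2*pi) = 3267.0053

3267.0053 RPM


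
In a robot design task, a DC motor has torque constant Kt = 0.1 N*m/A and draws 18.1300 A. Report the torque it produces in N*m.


tau = Kt * I = 0.1*18.1300 = 1.8130

1.8130 N*m


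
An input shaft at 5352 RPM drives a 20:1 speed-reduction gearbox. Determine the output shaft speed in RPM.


omega_out = omega_in / N = 5352 / 20 = 267.6000

267.6000 RPM


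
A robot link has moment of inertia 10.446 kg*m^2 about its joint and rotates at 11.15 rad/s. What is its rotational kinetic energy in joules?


KE = (1/2)*I*omega^2 = 0.5*10.446*11.15^2 = 649.3364

649.3364 J


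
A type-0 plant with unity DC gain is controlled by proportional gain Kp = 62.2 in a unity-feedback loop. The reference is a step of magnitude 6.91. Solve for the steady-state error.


e_ss = R/(1 + Kp) = 6.91/(1 + 62.2) = 6.91/63.2000 = 0.1093

0.1093


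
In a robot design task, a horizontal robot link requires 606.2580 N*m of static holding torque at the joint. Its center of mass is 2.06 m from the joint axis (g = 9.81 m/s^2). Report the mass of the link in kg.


m = tau / (g*L) = 606.2580 / (9.81 * 2.06) = 30.0000

30.0000 kg


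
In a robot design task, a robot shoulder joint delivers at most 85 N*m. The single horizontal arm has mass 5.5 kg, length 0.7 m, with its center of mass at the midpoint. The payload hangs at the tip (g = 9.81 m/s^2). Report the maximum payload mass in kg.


tau_arm = m_arm*g*(L/2) = 5.5*9.81*0.7/2 = 18.8843 N*m
tau_payload = tau_max - tau_arm = 85 - 18.8843 = 66.1157
m_payload = tau_payload / (g*L) = 66.1157 / (9.81*0.7) = 9.6280

9.6280 kg


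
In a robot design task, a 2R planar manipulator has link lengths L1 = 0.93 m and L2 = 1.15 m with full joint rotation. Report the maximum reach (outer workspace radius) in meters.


r_max = L1 + L2 = 0.93 + 1.15 = 2.0800

2.0800 m


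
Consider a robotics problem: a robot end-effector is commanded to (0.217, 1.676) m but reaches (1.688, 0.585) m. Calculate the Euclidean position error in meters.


dx = 1.688 - (0.217) = 1.4710, dy = 0.585 - (1.676) = -1.0910
err = sqrt(2.163841 + 1.190281) = 1.8314

1.8314 m


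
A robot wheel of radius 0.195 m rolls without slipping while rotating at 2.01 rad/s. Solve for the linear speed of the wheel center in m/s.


v = omega * r = 2.01 * 0.195 = 0.3919

0.3919 m/s


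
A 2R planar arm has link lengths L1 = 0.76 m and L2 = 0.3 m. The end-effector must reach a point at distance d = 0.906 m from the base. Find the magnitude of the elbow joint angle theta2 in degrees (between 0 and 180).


cos(th2) = (d^2 - L1^2 - L2^2)/(2*L1*L2) = (0.906^2 - 0.76^2 - 0.3^2)/(2*0.76*0.3) = 0.33604386
th2 = acos(0.33604386) = 70.3640 deg

70.3640 degrees


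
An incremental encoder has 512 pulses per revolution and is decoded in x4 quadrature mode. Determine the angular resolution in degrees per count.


resolution = 360 / (PPR * 4) = 360 / 2048 = 0.1758

0.1758 degrees


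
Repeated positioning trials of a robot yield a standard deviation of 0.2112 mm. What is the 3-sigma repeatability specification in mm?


repeatability = 3*sigma = 3*0.2112 = 0.6336

0.6336 mm


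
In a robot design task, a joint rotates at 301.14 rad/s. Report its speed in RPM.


RPM = 301.14 * 60/(2*pi) = 2875.6752

2875.6752 RPM


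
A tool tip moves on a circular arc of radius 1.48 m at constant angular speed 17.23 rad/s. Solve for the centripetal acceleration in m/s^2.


a_c = omega^2 * r = 17.23^2 * 1.48 = 439.3719

439.3719 m/s^2


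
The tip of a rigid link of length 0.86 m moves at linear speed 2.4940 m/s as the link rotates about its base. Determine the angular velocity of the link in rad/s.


omega = v / L = 2.4940 / 0.86 = 2.9000

2.9000 rad/s


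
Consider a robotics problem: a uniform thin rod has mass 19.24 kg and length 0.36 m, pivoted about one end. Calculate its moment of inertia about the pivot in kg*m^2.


I = (1/3)*m*L^2 = (1/3)*19.24*0.36^2 = 0.8312

0.8312 kg*m^2


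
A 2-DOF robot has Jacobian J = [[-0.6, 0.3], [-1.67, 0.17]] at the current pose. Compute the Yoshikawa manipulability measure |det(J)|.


det(J) = -0.6*0.17 - (0.3)*(-1.67) = 0.3990
|det(J)| = 0.3990

0.3990


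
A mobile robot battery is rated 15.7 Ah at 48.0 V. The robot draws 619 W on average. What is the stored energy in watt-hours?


E = capacity * V = 15.7*48.0 = 753.6000

753.6000 Wh


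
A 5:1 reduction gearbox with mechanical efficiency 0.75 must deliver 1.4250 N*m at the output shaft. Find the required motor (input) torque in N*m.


tau_in = tau_out / (N * eta) = 1.4250 / (5 * 0.75) = 0.3800

0.3800 N*m


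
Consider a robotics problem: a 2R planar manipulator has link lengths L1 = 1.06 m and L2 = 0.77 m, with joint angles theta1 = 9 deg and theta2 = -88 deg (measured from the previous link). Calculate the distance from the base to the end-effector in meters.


x = L1*cos(th1) + L2*cos(th1+th2) = 1.193873
y = L1*sin(th1) + L2*sin(th1+th2) = -0.590032
d = sqrt(x^2 + y^2) = sqrt(1.425333 + 0.348138) = 1.3317

1.3317 m


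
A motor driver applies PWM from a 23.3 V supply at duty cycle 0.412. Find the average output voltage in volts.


V_avg = V_supply * D = 23.3*0.412 = 9.5996

9.5996 V


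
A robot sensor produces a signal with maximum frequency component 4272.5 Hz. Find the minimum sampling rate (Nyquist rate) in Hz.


f_s,min = 2*f_max = 2*4272.5 = 8545.0000

8545.0000 Hz


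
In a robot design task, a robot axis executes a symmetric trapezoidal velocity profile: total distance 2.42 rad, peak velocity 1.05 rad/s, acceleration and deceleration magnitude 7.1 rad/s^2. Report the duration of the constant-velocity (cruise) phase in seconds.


t_acc = v/a = 0.147887 s, d_acc = v^2/(2a) = 0.077641 rad each
d_cruise = 2.42 - 2*0.077641 = 2.264718 rad
t_cruise = d_cruise/v = 2.264718/1.05 = 2.1569

2.1569 s


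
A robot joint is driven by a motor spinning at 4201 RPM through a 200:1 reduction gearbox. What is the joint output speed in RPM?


omega_joint = omega_motor / N = 4201 / 200 = 21.0050

21.0050 RPM


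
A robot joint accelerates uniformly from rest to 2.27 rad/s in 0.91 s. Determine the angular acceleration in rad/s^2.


alpha = delta_omega / t = 2.27 / 0.91 = 2.4945

2.4945 rad/s^2


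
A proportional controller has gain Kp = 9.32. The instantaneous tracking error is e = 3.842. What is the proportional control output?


u_P = Kp * e = 9.32 * 3.842 = 35.8074

35.8074


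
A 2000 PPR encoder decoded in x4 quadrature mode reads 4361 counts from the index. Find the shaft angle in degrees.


angle = counts * 360 / (PPR*4) = 4361 * 360 / 8000 = 196.2450

196.2450 degrees


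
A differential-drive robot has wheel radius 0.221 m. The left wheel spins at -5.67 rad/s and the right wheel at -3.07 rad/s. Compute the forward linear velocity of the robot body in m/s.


v = r*(wR + wL)/2 = 0.221*(-3.07 + -5.67)/2 = -0.9658

-0.9658 m/s


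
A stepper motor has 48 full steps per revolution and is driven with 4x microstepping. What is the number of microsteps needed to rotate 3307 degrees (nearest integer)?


step_size = 360/(48*4) = 360/192 = 1.875000 deg
n = 3307/(360/192) = 3307*192/360 = 1763.7333 -> 1764

1764 steps


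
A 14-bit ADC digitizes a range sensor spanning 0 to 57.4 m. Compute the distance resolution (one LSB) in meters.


res = range / 2^n = 57.4/2^14 = 57.4/16384 = 0.0035

0.0035 m


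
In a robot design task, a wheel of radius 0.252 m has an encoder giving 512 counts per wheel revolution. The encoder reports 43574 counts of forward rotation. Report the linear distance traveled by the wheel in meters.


revs = 43574/512 = 85.105469
d = revs * 2*pi*r = 85.105469 * 2*pi*0.252 = 134.7528

134.7528 m


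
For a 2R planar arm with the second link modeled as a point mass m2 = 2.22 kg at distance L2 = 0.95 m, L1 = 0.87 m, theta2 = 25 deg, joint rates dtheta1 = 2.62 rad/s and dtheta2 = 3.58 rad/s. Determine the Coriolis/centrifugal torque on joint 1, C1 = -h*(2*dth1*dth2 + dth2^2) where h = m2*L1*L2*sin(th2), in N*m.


h = m2*L1*L2*sin(th2) = 2.22*0.87*0.95*sin(25 deg) = 0.775433
C1 = -h*(2*2.62*3.58 + 3.58^2) = -0.775433*31.5756 = -24.4848

-24.4848 N*m


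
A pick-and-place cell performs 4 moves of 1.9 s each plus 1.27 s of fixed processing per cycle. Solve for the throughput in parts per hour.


T_cycle = 4*1.9 + 1.27 = 8.8700 s
rate = 3600/T = 405.8625

405.8625 parts/hour


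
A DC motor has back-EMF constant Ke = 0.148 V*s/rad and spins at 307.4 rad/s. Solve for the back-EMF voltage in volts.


V_emf = Ke * omega = 0.148*307.4 = 45.4952

45.4952 V


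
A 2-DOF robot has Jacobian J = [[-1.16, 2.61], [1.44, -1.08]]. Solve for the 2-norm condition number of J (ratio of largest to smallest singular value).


JJ^T eigenvalues: trace(JJ^T) = 11.3977, det(JJ^T) = det(J)^2 = 6.27803136
s_max^2 = (11.3977 + sqrt(104.79543985))/2 = 10.81733219
s_min^2 = (11.3977 - sqrt(104.79543985))/2 = 0.58036781
kappa = s_max/s_min = sqrt(10.81733219/0.58036781) = 4.3173

4.3173


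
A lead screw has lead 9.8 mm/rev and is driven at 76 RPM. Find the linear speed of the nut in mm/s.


v = lead * (RPM/60) = 9.8*76/60 = 12.4133

12.4133 mm/s


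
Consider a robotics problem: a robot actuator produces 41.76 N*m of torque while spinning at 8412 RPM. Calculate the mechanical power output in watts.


omega = 8412 * 2*pi/60 = 880.902580 rad/s
P = tau * omega = 41.76 * 880.902580 = 36786.4917

36786.4917 W


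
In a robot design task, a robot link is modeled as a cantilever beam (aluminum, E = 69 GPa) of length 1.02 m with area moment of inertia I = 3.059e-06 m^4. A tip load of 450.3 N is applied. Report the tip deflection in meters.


delta = F*L^3/(3*E*I) = 450.3*1.02^3/(3*6.900e+10*3.059e-06)
      = 477.8619624/633213 = 7.5466e-04

7.5466e-04 m


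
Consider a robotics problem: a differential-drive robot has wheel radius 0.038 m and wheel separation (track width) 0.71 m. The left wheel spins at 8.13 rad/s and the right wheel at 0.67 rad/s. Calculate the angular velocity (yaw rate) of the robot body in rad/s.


omega = r*(wR - wL)/L = 0.038*(0.67 - (8.13))/0.71 = -0.3993

-0.3993 rad/s


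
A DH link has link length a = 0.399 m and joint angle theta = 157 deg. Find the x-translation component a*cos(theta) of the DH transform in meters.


a*cos(theta) = 0.399*cos(157 deg) = -0.3673

-0.3673 m


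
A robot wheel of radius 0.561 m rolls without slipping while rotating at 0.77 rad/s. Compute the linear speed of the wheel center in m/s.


v = omega * r = 0.77 * 0.561 = 0.4320

0.4320 m/s


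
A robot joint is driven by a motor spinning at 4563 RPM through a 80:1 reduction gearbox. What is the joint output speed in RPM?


omega_joint = omega_motor / N = 4563 / 80 = 57.0375

57.0375 RPM


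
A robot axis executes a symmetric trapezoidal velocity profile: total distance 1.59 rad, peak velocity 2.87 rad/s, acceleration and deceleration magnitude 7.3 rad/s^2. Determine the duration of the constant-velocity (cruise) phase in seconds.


t_acc = v/a = 0.393151 s, d_acc = v^2/(2a) = 0.564171 rad each
d_cruise = 1.59 - 2*0.564171 = 0.461658 rad
t_cruise = d_cruise/v = 0.461658/2.87 = 0.1609

0.1609 s


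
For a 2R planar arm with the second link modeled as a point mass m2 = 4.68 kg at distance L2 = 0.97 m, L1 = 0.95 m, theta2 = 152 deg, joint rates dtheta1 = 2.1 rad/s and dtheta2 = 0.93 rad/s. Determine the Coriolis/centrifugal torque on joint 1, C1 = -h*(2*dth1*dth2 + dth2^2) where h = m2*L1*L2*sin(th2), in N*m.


h = m2*L1*L2*sin(th2) = 4.68*0.95*0.97*sin(152 deg) = 2.024652
C1 = -h*(2*2.1*0.93 + 0.93^2) = -2.024652*4.7709 = -9.6594

-9.6594 N*m


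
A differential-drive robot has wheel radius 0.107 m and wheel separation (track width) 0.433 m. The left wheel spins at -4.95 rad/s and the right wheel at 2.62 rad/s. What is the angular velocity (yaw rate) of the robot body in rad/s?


omega = r*(wR - wL)/L = 0.107*(2.62 - (-4.95))/0.433 = 1.8706

1.8706 rad/s


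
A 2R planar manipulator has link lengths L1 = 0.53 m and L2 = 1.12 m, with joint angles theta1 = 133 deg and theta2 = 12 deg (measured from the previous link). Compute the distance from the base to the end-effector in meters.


x = L1*cos(th1) + L2*cos(th1+th2) = -1.278909
y = L1*sin(th1) + L2*sin(th1+th2) = 1.030023
d = sqrt(x^2 + y^2) = sqrt(1.635608 + 1.060947) = 1.6421

1.6421 m


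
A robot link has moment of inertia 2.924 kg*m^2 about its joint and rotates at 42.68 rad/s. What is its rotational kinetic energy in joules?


KE = (1/2)*I*omega^2 = 0.5*2.924*42.68^2 = 2663.1535

2663.1535 J


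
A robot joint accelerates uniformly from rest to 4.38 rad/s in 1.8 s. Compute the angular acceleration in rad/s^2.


alpha = delta_omega / t = 4.38 / 1.8 = 2.4333

2.4333 rad/s^2


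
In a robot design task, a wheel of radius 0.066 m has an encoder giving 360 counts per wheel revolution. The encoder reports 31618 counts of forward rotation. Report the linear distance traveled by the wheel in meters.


revs = 31618/360 = 87.827778
d = revs * 2*pi*r = 87.827778 * 2*pi*0.066 = 36.4213

36.4213 m


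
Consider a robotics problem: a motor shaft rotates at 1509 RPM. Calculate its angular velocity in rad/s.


omega = 1509 * 2*pi/60 = 158.0221

158.0221 rad/s


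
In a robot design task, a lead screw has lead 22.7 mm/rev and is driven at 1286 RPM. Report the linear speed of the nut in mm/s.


v = lead * (RPM/60) = 22.7*1286/60 = 486.5367

486.5367 mm/s


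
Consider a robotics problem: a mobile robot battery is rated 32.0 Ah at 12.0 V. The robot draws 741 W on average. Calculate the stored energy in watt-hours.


E = capacity * V = 32.0*12.0 = 384.0000

384.0000 Wh


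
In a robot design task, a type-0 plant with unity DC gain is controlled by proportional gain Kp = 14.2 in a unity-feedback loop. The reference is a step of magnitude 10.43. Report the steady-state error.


e_ss = R/(1 + Kp) = 10.43/(1 + 14.2) = 10.43/15.2000 = 0.6862

0.6862


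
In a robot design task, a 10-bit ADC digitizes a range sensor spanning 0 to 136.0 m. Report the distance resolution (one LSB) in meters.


res = range / 2^n = 136.0/2^10 = 136.0/1024 = 0.1328

0.1328 m


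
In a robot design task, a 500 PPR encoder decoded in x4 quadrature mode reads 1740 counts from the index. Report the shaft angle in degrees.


angle = counts * 360 / (PPR*4) = 1740 * 360 / 2000 = 313.2000

313.2000 degrees


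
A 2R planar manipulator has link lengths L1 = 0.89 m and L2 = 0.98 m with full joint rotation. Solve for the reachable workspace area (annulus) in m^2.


r_max = L1 + L2 = 1.8700, r_min = |L1 - L2| = 0.0900
A = pi*(r_max^2 - r_min^2) = pi*(3.4969 - 0.0081) = 10.9604

10.9604 m^2


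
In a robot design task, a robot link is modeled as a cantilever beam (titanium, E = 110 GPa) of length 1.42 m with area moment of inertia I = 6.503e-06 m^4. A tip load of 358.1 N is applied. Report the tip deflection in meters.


delta = F*L^3/(3*E*I) = 358.1*1.42^3/(3*1.100e+11*6.503e-06)
      = 1025.3434328/2145990 = 4.7780e-04

4.7780e-04 m


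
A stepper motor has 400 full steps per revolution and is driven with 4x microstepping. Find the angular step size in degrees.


step = 360/(400*4) = 360/1600 = 0.2250

0.2250 degrees


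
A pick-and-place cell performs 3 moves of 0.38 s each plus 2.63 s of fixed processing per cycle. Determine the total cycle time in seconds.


T = 3*0.38 + 2.63 = 3.7700

3.7700 s


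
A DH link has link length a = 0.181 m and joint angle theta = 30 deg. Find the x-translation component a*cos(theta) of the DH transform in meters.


a*cos(theta) = 0.181*cos(30 deg) = 0.1568

0.1568 m


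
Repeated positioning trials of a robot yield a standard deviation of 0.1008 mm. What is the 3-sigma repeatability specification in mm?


repeatability = 3*sigma = 3*0.1008 = 0.3024

0.3024 mm


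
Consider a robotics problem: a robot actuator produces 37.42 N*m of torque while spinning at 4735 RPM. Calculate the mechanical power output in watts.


omega = 4735 * 2*pi/60 = 495.848040 rad/s
P = tau * omega = 37.42 * 495.848040 = 18554.6337

18554.6337 W


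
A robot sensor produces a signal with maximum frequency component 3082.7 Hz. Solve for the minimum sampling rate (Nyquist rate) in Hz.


f_s,min = 2*f_max = 2*3082.7 = 6165.4000

6165.4000 Hz


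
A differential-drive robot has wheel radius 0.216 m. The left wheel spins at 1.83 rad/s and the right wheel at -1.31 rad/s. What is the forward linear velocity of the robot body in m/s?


v = r*(wR + wL)/2 = 0.216*(-1.31 + 1.83)/2 = 0.0562

0.0562 m/s


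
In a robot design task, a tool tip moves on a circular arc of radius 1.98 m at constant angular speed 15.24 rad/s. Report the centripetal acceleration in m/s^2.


a_c = omega^2 * r = 15.24^2 * 1.98 = 459.8700

459.8700 m/s^2


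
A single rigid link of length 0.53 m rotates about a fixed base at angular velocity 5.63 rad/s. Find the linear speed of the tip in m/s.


v = L*omega = 0.53 * 5.63 = 2.9839

2.9839 m/s


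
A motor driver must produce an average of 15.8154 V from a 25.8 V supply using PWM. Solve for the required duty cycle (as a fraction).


D = V_avg/V_supply = 15.8154/25.8 = 0.6130

0.6130


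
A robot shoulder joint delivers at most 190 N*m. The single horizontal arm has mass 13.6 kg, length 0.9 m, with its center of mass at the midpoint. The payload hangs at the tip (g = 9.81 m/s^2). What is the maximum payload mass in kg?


tau_arm = m_arm*g*(L/2) = 13.6*9.81*0.9/2 = 60.0372 N*m
tau_payload = tau_max - tau_arm = 190 - 60.0372 = 129.9628
m_payload = tau_payload / (g*L) = 129.9628 / (9.81*0.9) = 14.7200

14.7200 kg


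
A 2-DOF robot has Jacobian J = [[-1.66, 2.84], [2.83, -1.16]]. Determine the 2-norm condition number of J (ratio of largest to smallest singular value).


JJ^T eigenvalues: trace(JJ^T) = 20.1757, det(JJ^T) = det(J)^2 = 37.35165456
s_max^2 = (20.1757 + sqrt(257.65225225))/2 = 18.11362492
s_min^2 = (20.1757 - sqrt(257.65225225))/2 = 2.06207508
kappa = s_max/s_min = sqrt(18.11362492/2.06207508) = 2.9638

2.9638


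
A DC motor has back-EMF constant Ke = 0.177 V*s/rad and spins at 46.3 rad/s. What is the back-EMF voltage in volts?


V_emf = Ke * omega = 0.177*46.3 = 8.1951

8.1951 V
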